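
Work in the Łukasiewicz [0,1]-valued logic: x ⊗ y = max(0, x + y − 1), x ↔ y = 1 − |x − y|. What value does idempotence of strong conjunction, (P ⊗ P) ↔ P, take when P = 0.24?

0.76

P ⊗ P = max(0, 0.24 + 0.24 − 1) = max(0, -0.52) = 0.00
(P ⊗ P) ↔ P = 1 − |0.00 − 0.24| = 1 − 0.24 = 0.76
(The value 0.76 < 1 shows this instance is not satisfied; fails in Ł∞ since a ⊗ a = max(0, 2a−1) ≠ a in general.)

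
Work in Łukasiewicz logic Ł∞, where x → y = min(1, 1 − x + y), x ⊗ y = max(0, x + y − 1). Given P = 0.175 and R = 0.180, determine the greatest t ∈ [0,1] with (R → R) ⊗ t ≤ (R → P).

R → R = min(1, 1 − 0.180 + 0.180) = min(1, 1.000) = 1.000
So the left factor is R → R = 1.000.
R → P = min(1, 1 − 0.180 + 0.175) = min(1, 0.995) = 0.995
So the right-hand bound is R → P = 0.995.
The residuum of the Łukasiewicz t-norm gives the supremum: min(1, 1 − 1.000 + 0.995).
1 − 1.000 + 0.995 = 0.995, so t = min(1, 0.995) = 0.995.
Check: 1.000 ⊗ 0.995 = max(0, 0.995) = 0.995 ≤ 0.995.

0.995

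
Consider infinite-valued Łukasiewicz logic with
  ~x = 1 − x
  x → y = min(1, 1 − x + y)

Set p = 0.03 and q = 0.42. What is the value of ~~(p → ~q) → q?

~q = 1 − 0.42 = 0.58
p → ~q = min(1, 1 − 0.03 + 0.58) = min(1, 1.55) = 1.00
~(p → ~q) = 1 − 1.00 = 0.00
~~(p → ~q) = 1 − 0.00 = 1.00
~~(p → ~q) → q = min(1, 1 − 1.00 + 0.42) = min(1, 0.42) = 0.42

0.42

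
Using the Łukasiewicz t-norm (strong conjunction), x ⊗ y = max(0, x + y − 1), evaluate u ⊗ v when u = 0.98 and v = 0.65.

0.63

u ⊗ v = max(0, 0.98 + 0.65 − 1) = max(0, 0.63) = 0.63
For comparison, the Gödel (minimum) t-norm min(x, y) would give 0.65.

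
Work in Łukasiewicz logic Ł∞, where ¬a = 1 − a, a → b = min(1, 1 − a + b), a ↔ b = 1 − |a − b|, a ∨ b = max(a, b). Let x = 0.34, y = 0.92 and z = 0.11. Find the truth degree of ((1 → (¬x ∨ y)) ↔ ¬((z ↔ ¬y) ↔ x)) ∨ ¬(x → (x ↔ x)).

0.71

¬x = 1 − 0.34 = 0.66
¬x ∨ y = max(0.66, 0.92) = 0.92
1 → (¬x ∨ y) = min(1, 1 − 1.00 + 0.92) = min(1, 0.92) = 0.92
¬y = 1 − 0.92 = 0.08
z ↔ ¬y = 1 − |0.11 − 0.08| = 1 − 0.03 = 0.97
(z ↔ ¬y) ↔ x = 1 − |0.97 − 0.34| = 1 − 0.63 = 0.37
¬((z ↔ ¬y) ↔ x) = 1 − 0.37 = 0.63
(1 → (¬x ∨ y)) ↔ ¬((z ↔ ¬y) ↔ x) = 1 − |0.92 − 0.63| = 1 − 0.29 = 0.71
x ↔ x = 1 − |0.34 − 0.34| = 1 − 0.00 = 1.00
x → (x ↔ x) = min(1, 1 − 0.34 + 1.00) = min(1, 1.66) = 1.00
¬(x → (x ↔ x)) = 1 − 1.00 = 0.00
((1 → (¬x ∨ y)) ↔ ¬((z ↔ ¬y) ↔ x)) ∨ ¬(x → (x ↔ x)) = max(0.71, 0.00) = 0.71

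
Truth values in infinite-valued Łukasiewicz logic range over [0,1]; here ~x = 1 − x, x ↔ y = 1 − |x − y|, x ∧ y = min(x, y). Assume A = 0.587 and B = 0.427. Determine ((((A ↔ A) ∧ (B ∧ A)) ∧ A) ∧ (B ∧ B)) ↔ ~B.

0.854

A ↔ A = 1 − |0.587 − 0.587| = 1 − 0.000 = 1.000
B ∧ A = min(0.427, 0.587) = 0.427
(A ↔ A) ∧ (B ∧ A) = min(1.000, 0.427) = 0.427
((A ↔ A) ∧ (B ∧ A)) ∧ A = min(0.427, 0.587) = 0.427
B ∧ B = min(0.427, 0.427) = 0.427
(((A ↔ A) ∧ (B ∧ A)) ∧ A) ∧ (B ∧ B) = min(0.427, 0.427) = 0.427
~B = 1 − 0.427 = 0.573
((((A ↔ A) ∧ (B ∧ A)) ∧ A) ∧ (B ∧ B)) ↔ ~B = 1 − |0.427 − 0.573| = 1 − 0.146 = 0.854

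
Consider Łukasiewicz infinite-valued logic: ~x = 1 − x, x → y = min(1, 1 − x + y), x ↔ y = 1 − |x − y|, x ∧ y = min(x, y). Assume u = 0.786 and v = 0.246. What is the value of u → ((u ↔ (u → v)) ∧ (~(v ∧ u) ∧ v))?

0.460

u → v = min(1, 1 − 0.786 + 0.246) = min(1, 0.460) = 0.460
u ↔ (u → v) = 1 − |0.786 − 0.460| = 1 − 0.326 = 0.674
v ∧ u = min(0.246, 0.786) = 0.246
~(v ∧ u) = 1 − 0.246 = 0.754
~(v ∧ u) ∧ v = min(0.754, 0.246) = 0.246
(u ↔ (u → v)) ∧ (~(v ∧ u) ∧ v) = min(0.674, 0.246) = 0.246
u → ((u ↔ (u → v)) ∧ (~(v ∧ u) ∧ v)) = min(1, 1 − 0.786 + 0.246) = min(1, 0.460) = 0.460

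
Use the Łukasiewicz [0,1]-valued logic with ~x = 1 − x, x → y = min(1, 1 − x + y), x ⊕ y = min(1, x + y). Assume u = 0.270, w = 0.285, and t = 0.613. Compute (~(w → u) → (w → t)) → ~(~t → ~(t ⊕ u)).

0.270

w → u = min(1, 1 − 0.285 + 0.270) = min(1, 0.985) = 0.985
~(w → u) = 1 − 0.985 = 0.015
w → t = min(1, 1 − 0.285 + 0.613) = min(1, 1.328) = 1.000
~(w → u) → (w → t) = min(1, 1 − 0.015 + 1.000) = min(1, 1.985) = 1.000
~t = 1 − 0.613 = 0.387
t ⊕ u = min(1, 0.613 + 0.270) = min(1, 0.883) = 0.883
~(t ⊕ u) = 1 − 0.883 = 0.117
~t → ~(t ⊕ u) = min(1, 1 − 0.387 + 0.117) = min(1, 0.730) = 0.730
~(~t → ~(t ⊕ u)) = 1 − 0.730 = 0.270
(~(w → u) → (w → t)) → ~(~t → ~(t ⊕ u)) = min(1, 1 − 1.000 + 0.270) = min(1, 0.270) = 0.270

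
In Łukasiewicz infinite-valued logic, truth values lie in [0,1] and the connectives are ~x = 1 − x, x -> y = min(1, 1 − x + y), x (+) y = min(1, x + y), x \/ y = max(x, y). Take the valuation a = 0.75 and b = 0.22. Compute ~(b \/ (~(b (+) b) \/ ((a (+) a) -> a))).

b (+) b = min(1, 0.22 + 0.22) = min(1, 0.44) = 0.44
~(b (+) b) = 1 − 0.44 = 0.56
a (+) a = min(1, 0.75 + 0.75) = min(1, 1.50) = 1.00
(a (+) a) -> a = min(1, 1 − 1.00 + 0.75) = min(1, 0.75) = 0.75
~(b (+) b) \/ ((a (+) a) -> a) = max(0.56, 0.75) = 0.75
b \/ (~(b (+) b) \/ ((a (+) a) -> a)) = max(0.22, 0.75) = 0.75
~(b \/ (~(b (+) b) \/ ((a (+) a) -> a))) = 1 − 0.75 = 0.25

0.25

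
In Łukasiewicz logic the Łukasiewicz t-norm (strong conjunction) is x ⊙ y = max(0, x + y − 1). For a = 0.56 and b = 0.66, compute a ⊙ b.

a ⊙ b = max(0, 0.56 + 0.66 − 1) = max(0, 0.22) = 0.22
For comparison, the Gödel (minimum) t-norm min(x, y) would give 0.56.

0.22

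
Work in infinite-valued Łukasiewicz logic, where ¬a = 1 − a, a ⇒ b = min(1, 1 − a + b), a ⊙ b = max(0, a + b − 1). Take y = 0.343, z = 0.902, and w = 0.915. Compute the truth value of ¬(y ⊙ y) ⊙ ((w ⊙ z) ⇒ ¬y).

y ⊙ y = max(0, 0.343 + 0.343 − 1) = max(0, -0.314) = 0.000
¬(y ⊙ y) = 1 − 0.000 = 1.000
w ⊙ z = max(0, 0.915 + 0.902 − 1) = max(0, 0.817) = 0.817
¬y = 1 − 0.343 = 0.657
(w ⊙ z) ⇒ ¬y = min(1, 1 − 0.817 + 0.657) = min(1, 0.840) = 0.840
¬(y ⊙ y) ⊙ ((w ⊙ z) ⇒ ¬y) = max(0, 1.000 + 0.840 − 1) = max(0, 0.840) = 0.840

0.840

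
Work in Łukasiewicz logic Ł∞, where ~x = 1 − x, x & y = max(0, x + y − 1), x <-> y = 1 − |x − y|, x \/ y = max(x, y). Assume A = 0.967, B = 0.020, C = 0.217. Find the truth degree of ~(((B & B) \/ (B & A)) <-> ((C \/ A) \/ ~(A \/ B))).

B & B = max(0, 0.020 + 0.020 − 1) = max(0, -0.960) = 0.000
B & A = max(0, 0.020 + 0.967 − 1) = max(0, -0.013) = 0.000
(B & B) \/ (B & A) = max(0.000, 0.000) = 0.000
C \/ A = max(0.217, 0.967) = 0.967
A \/ B = max(0.967, 0.020) = 0.967
~(A \/ B) = 1 − 0.967 = 0.033
(C \/ A) \/ ~(A \/ B) = max(0.967, 0.033) = 0.967
((B & B) \/ (B & A)) <-> ((C \/ A) \/ ~(A \/ B)) = 1 − |0.000 − 0.967| = 1 − 0.967 = 0.033
~(((B & B) \/ (B & A)) <-> ((C \/ A) \/ ~(A \/ B))) = 1 − 0.033 = 0.967

0.967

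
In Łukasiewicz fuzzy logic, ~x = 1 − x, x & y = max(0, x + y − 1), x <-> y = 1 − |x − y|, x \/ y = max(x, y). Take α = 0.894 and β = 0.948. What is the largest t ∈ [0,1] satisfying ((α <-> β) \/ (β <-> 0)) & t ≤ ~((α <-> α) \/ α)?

0.054

α <-> β = 1 − |0.894 − 0.948| = 1 − 0.054 = 0.946
β <-> 0 = 1 − |0.948 − 0.000| = 1 − 0.948 = 0.052
(α <-> β) \/ (β <-> 0) = max(0.946, 0.052) = 0.946
So the left factor is (α <-> β) \/ (β <-> 0) = 0.946.
α <-> α = 1 − |0.894 − 0.894| = 1 − 0.000 = 1.000
(α <-> α) \/ α = max(1.000, 0.894) = 1.000
~((α <-> α) \/ α) = 1 − 1.000 = 0.000
So the right-hand bound is ~((α <-> α) \/ α) = 0.000.
The residuum of the Łukasiewicz t-norm gives the supremum: min(1, 1 − 0.946 + 0.000).
1 − 0.946 + 0.000 = 0.054, so t = min(1, 0.054) = 0.054.
Check: 0.946 & 0.054 = max(0, 0.000) = 0.000 ≤ 0.000.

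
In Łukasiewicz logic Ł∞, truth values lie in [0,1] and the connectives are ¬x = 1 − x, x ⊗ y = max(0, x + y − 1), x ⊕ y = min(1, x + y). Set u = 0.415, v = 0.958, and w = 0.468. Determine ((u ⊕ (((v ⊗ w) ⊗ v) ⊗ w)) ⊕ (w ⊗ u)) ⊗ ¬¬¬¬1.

v ⊗ w = max(0, 0.958 + 0.468 − 1) = max(0, 0.426) = 0.426
(v ⊗ w) ⊗ v = max(0, 0.426 + 0.958 − 1) = max(0, 0.384) = 0.384
((v ⊗ w) ⊗ v) ⊗ w = max(0, 0.384 + 0.468 − 1) = max(0, -0.148) = 0.000
u ⊕ (((v ⊗ w) ⊗ v) ⊗ w) = min(1, 0.415 + 0.000) = min(1, 0.415) = 0.415
w ⊗ u = max(0, 0.468 + 0.415 − 1) = max(0, -0.117) = 0.000
(u ⊕ (((v ⊗ w) ⊗ v) ⊗ w)) ⊕ (w ⊗ u) = min(1, 0.415 + 0.000) = min(1, 0.415) = 0.415
¬1 = 1 − 1.000 = 0.000
¬¬1 = 1 − 0.000 = 1.000
¬¬¬1 = 1 − 1.000 = 0.000
¬¬¬¬1 = 1 − 0.000 = 1.000
((u ⊕ (((v ⊗ w) ⊗ v) ⊗ w)) ⊕ (w ⊗ u)) ⊗ ¬¬¬¬1 = max(0, 0.415 + 1.000 − 1) = max(0, 0.415) = 0.415

0.415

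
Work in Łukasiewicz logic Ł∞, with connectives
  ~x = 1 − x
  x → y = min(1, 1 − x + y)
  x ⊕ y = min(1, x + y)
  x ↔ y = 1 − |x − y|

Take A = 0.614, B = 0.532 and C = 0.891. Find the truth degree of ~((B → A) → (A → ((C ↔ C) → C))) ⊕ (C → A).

0.723

B → A = min(1, 1 − 0.532 + 0.614) = min(1, 1.082) = 1.000
C ↔ C = 1 − |0.891 − 0.891| = 1 − 0.000 = 1.000
(C ↔ C) → C = min(1, 1 − 1.000 + 0.891) = min(1, 0.891) = 0.891
A → ((C ↔ C) → C) = min(1, 1 − 0.614 + 0.891) = min(1, 1.277) = 1.000
(B → A) → (A → ((C ↔ C) → C)) = min(1, 1 − 1.000 + 1.000) = min(1, 1.000) = 1.000
~((B → A) → (A → ((C ↔ C) → C))) = 1 − 1.000 = 0.000
C → A = min(1, 1 − 0.891 + 0.614) = min(1, 0.723) = 0.723
~((B → A) → (A → ((C ↔ C) → C))) ⊕ (C → A) = min(1, 0.000 + 0.723) = min(1, 0.723) = 0.723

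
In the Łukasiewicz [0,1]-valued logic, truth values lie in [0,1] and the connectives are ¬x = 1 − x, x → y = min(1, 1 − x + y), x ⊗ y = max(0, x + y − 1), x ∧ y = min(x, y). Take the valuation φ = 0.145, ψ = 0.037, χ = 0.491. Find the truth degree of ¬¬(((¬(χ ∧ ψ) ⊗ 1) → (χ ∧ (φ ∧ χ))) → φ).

0.963

χ ∧ ψ = min(0.491, 0.037) = 0.037
¬(χ ∧ ψ) = 1 − 0.037 = 0.963
¬(χ ∧ ψ) ⊗ 1 = max(0, 0.963 + 1.000 − 1) = max(0, 0.963) = 0.963
φ ∧ χ = min(0.145, 0.491) = 0.145
χ ∧ (φ ∧ χ) = min(0.491, 0.145) = 0.145
(¬(χ ∧ ψ) ⊗ 1) → (χ ∧ (φ ∧ χ)) = min(1, 1 − 0.963 + 0.145) = min(1, 0.182) = 0.182
((¬(χ ∧ ψ) ⊗ 1) → (χ ∧ (φ ∧ χ))) → φ = min(1, 1 − 0.182 + 0.145) = min(1, 0.963) = 0.963
¬(((¬(χ ∧ ψ) ⊗ 1) → (χ ∧ (φ ∧ χ))) → φ) = 1 − 0.963 = 0.037
¬¬(((¬(χ ∧ ψ) ⊗ 1) → (χ ∧ (φ ∧ χ))) → φ) = 1 − 0.037 = 0.963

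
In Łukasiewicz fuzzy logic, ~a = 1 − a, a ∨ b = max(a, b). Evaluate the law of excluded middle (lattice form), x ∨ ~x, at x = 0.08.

0.92

~x = 1 − 0.08 = 0.92
x ∨ ~x = max(0.08, 0.92) = 0.92
(The value 0.92 < 1 shows this instance is not satisfied; not a Ł∞-tautology — its value is max(a, 1−a).)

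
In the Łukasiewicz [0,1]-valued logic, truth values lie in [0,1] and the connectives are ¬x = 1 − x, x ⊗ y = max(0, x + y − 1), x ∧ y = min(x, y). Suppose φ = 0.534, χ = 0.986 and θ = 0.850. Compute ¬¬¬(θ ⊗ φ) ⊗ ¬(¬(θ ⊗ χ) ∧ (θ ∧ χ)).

0.452

θ ⊗ φ = max(0, 0.850 + 0.534 − 1) = max(0, 0.384) = 0.384
¬(θ ⊗ φ) = 1 − 0.384 = 0.616
¬¬(θ ⊗ φ) = 1 − 0.616 = 0.384
¬¬¬(θ ⊗ φ) = 1 − 0.384 = 0.616
θ ⊗ χ = max(0, 0.850 + 0.986 − 1) = max(0, 0.836) = 0.836
¬(θ ⊗ χ) = 1 − 0.836 = 0.164
θ ∧ χ = min(0.850, 0.986) = 0.850
¬(θ ⊗ χ) ∧ (θ ∧ χ) = min(0.164, 0.850) = 0.164
¬(¬(θ ⊗ χ) ∧ (θ ∧ χ)) = 1 − 0.164 = 0.836
¬¬¬(θ ⊗ φ) ⊗ ¬(¬(θ ⊗ χ) ∧ (θ ∧ χ)) = max(0, 0.616 + 0.836 − 1) = max(0, 0.452) = 0.452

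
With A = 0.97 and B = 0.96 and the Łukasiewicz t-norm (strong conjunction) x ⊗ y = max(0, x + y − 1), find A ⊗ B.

0.93

A ⊗ B = max(0, 0.97 + 0.96 − 1) = max(0, 0.93) = 0.93
For comparison, the Gödel (minimum) t-norm min(x, y) would give 0.96.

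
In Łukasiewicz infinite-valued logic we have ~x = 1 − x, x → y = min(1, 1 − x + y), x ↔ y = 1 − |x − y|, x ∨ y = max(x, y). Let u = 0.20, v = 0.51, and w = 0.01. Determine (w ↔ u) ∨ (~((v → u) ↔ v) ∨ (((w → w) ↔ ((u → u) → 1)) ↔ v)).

w ↔ u = 1 − |0.01 − 0.20| = 1 − 0.19 = 0.81
v → u = min(1, 1 − 0.51 + 0.20) = min(1, 0.69) = 0.69
(v → u) ↔ v = 1 − |0.69 − 0.51| = 1 − 0.18 = 0.82
~((v → u) ↔ v) = 1 − 0.82 = 0.18
w → w = min(1, 1 − 0.01 + 0.01) = min(1, 1.00) = 1.00
u → u = min(1, 1 − 0.20 + 0.20) = min(1, 1.00) = 1.00
(u → u) → 1 = min(1, 1 − 1.00 + 1.00) = min(1, 1.00) = 1.00
(w → w) ↔ ((u → u) → 1) = 1 − |1.00 − 1.00| = 1 − 0.00 = 1.00
((w → w) ↔ ((u → u) → 1)) ↔ v = 1 − |1.00 − 0.51| = 1 − 0.49 = 0.51
~((v → u) ↔ v) ∨ (((w → w) ↔ ((u → u) → 1)) ↔ v) = max(0.18, 0.51) = 0.51
(w ↔ u) ∨ (~((v → u) ↔ v) ∨ (((w → w) ↔ ((u → u) → 1)) ↔ v)) = max(0.81, 0.51) = 0.81

0.81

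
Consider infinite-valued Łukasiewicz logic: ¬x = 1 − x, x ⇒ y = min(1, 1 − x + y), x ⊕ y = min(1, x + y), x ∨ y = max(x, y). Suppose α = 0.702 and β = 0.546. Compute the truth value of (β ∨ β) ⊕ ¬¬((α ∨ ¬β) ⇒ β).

1.000

β ∨ β = max(0.546, 0.546) = 0.546
¬β = 1 − 0.546 = 0.454
α ∨ ¬β = max(0.702, 0.454) = 0.702
(α ∨ ¬β) ⇒ β = min(1, 1 − 0.702 + 0.546) = min(1, 0.844) = 0.844
¬((α ∨ ¬β) ⇒ β) = 1 − 0.844 = 0.156
¬¬((α ∨ ¬β) ⇒ β) = 1 − 0.156 = 0.844
(β ∨ β) ⊕ ¬¬((α ∨ ¬β) ⇒ β) = min(1, 0.546 + 0.844) = min(1, 1.390) = 1.000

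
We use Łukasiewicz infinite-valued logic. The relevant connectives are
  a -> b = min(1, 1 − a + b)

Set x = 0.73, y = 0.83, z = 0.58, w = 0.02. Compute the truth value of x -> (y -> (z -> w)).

z -> w = min(1, 1 − 0.58 + 0.02) = min(1, 0.44) = 0.44
y -> (z -> w) = min(1, 1 − 0.83 + 0.44) = min(1, 0.61) = 0.61
x -> (y -> (z -> w)) = min(1, 1 − 0.73 + 0.61) = min(1, 0.88) = 0.88

0.88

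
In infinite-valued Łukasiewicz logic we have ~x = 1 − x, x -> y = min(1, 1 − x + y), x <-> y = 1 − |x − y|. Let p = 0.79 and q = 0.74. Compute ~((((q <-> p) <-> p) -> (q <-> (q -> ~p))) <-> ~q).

0.63

q <-> p = 1 − |0.74 − 0.79| = 1 − 0.05 = 0.95
(q <-> p) <-> p = 1 − |0.95 − 0.79| = 1 − 0.16 = 0.84
~p = 1 − 0.79 = 0.21
q -> ~p = min(1, 1 − 0.74 + 0.21) = min(1, 0.47) = 0.47
q <-> (q -> ~p) = 1 − |0.74 − 0.47| = 1 − 0.27 = 0.73
((q <-> p) <-> p) -> (q <-> (q -> ~p)) = min(1, 1 − 0.84 + 0.73) = min(1, 0.89) = 0.89
~q = 1 − 0.74 = 0.26
(((q <-> p) <-> p) -> (q <-> (q -> ~p))) <-> ~q = 1 − |0.89 − 0.26| = 1 − 0.63 = 0.37
~((((q <-> p) <-> p) -> (q <-> (q -> ~p))) <-> ~q) = 1 − 0.37 = 0.63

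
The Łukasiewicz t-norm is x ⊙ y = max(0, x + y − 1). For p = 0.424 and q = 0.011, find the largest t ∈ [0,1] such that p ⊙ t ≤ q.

The residuum of the Łukasiewicz t-norm gives the supremum: min(1, 1 − 0.424 + 0.011).
1 − 0.424 + 0.011 = 0.587, so t = min(1, 0.587) = 0.587.
Check: 0.424 ⊙ 0.587 = max(0, 0.011) = 0.011 ≤ 0.011.

0.587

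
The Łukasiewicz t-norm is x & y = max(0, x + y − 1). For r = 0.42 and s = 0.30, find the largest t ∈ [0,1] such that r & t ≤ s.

The residuum of the Łukasiewicz t-norm gives the supremum: min(1, 1 − 0.42 + 0.30).
1 − 0.42 + 0.30 = 0.88, so t = min(1, 0.88) = 0.88.
Check: 0.42 & 0.88 = max(0, 0.30) = 0.30 ≤ 0.30.

0.88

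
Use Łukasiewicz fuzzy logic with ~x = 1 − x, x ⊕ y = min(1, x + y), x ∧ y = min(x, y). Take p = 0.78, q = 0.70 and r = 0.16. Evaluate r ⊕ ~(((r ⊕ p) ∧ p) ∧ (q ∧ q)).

0.46

r ⊕ p = min(1, 0.16 + 0.78) = min(1, 0.94) = 0.94
(r ⊕ p) ∧ p = min(0.94, 0.78) = 0.78
q ∧ q = min(0.70, 0.70) = 0.70
((r ⊕ p) ∧ p) ∧ (q ∧ q) = min(0.78, 0.70) = 0.70
~(((r ⊕ p) ∧ p) ∧ (q ∧ q)) = 1 − 0.70 = 0.30
r ⊕ ~(((r ⊕ p) ∧ p) ∧ (q ∧ q)) = min(1, 0.16 + 0.30) = min(1, 0.46) = 0.46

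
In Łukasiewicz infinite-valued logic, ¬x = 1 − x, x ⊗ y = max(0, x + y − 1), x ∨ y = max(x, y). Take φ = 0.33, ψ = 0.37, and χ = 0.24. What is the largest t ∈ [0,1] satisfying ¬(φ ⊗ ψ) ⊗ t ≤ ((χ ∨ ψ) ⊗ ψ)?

0.00

φ ⊗ ψ = max(0, 0.33 + 0.37 − 1) = max(0, -0.30) = 0.00
¬(φ ⊗ ψ) = 1 − 0.00 = 1.00
So the left factor is ¬(φ ⊗ ψ) = 1.00.
χ ∨ ψ = max(0.24, 0.37) = 0.37
(χ ∨ ψ) ⊗ ψ = max(0, 0.37 + 0.37 − 1) = max(0, -0.26) = 0.00
So the right-hand bound is (χ ∨ ψ) ⊗ ψ = 0.00.
The residuum of the Łukasiewicz t-norm gives the supremum: min(1, 1 − 1.00 + 0.00).
1 − 1.00 + 0.00 = 0.00, so t = min(1, 0.00) = 0.00.
Check: 1.00 ⊗ 0.00 = max(0, 0.00) = 0.00 ≤ 0.00.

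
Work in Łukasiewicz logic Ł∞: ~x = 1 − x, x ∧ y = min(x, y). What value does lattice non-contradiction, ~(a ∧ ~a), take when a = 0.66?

~a = 1 − 0.66 = 0.34
a ∧ ~a = min(0.66, 0.34) = 0.34
~(a ∧ ~a) = 1 − 0.34 = 0.66
(The value 0.66 < 1 shows this instance is not satisfied; not a Ł∞-tautology — its value is 1 − min(a, 1−a).)

0.66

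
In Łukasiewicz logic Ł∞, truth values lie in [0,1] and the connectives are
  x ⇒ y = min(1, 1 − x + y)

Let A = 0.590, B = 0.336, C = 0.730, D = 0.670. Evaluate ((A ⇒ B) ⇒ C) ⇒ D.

A ⇒ B = min(1, 1 − 0.590 + 0.336) = min(1, 0.746) = 0.746
(A ⇒ B) ⇒ C = min(1, 1 − 0.746 + 0.730) = min(1, 0.984) = 0.984
((A ⇒ B) ⇒ C) ⇒ D = min(1, 1 − 0.984 + 0.670) = min(1, 0.686) = 0.686

0.686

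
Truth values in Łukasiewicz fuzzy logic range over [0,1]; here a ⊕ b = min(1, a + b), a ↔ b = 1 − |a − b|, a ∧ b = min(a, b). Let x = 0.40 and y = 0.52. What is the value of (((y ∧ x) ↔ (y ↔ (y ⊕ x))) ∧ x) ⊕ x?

0.80

y ∧ x = min(0.52, 0.40) = 0.40
y ⊕ x = min(1, 0.52 + 0.40) = min(1, 0.92) = 0.92
y ↔ (y ⊕ x) = 1 − |0.52 − 0.92| = 1 − 0.40 = 0.60
(y ∧ x) ↔ (y ↔ (y ⊕ x)) = 1 − |0.40 − 0.60| = 1 − 0.20 = 0.80
((y ∧ x) ↔ (y ↔ (y ⊕ x))) ∧ x = min(0.80, 0.40) = 0.40
(((y ∧ x) ↔ (y ↔ (y ⊕ x))) ∧ x) ⊕ x = min(1, 0.40 + 0.40) = min(1, 0.80) = 0.80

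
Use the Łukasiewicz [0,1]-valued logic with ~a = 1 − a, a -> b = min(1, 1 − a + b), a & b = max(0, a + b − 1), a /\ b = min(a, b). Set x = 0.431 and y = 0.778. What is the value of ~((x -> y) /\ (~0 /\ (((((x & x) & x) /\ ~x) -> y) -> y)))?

x -> y = min(1, 1 − 0.431 + 0.778) = min(1, 1.347) = 1.000
~0 = 1 − 0.000 = 1.000
x & x = max(0, 0.431 + 0.431 − 1) = max(0, -0.138) = 0.000
(x & x) & x = max(0, 0.000 + 0.431 − 1) = max(0, -0.569) = 0.000
~x = 1 − 0.431 = 0.569
((x & x) & x) /\ ~x = min(0.000, 0.569) = 0.000
(((x & x) & x) /\ ~x) -> y = min(1, 1 − 0.000 + 0.778) = min(1, 1.778) = 1.000
((((x & x) & x) /\ ~x) -> y) -> y = min(1, 1 − 1.000 + 0.778) = min(1, 0.778) = 0.778
~0 /\ (((((x & x) & x) /\ ~x) -> y) -> y) = min(1.000, 0.778) = 0.778
(x -> y) /\ (~0 /\ (((((x & x) & x) /\ ~x) -> y) -> y)) = min(1.000, 0.778) = 0.778
~((x -> y) /\ (~0 /\ (((((x & x) & x) /\ ~x) -> y) -> y))) = 1 − 0.778 = 0.222

0.222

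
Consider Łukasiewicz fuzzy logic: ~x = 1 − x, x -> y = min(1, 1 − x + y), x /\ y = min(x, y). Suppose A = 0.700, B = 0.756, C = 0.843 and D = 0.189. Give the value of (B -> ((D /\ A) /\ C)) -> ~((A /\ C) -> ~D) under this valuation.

0.567

D /\ A = min(0.189, 0.700) = 0.189
(D /\ A) /\ C = min(0.189, 0.843) = 0.189
B -> ((D /\ A) /\ C) = min(1, 1 − 0.756 + 0.189) = min(1, 0.433) = 0.433
A /\ C = min(0.700, 0.843) = 0.700
~D = 1 − 0.189 = 0.811
(A /\ C) -> ~D = min(1, 1 − 0.700 + 0.811) = min(1, 1.111) = 1.000
~((A /\ C) -> ~D) = 1 − 1.000 = 0.000
(B -> ((D /\ A) /\ C)) -> ~((A /\ C) -> ~D) = min(1, 1 − 0.433 + 0.000) = min(1, 0.567) = 0.567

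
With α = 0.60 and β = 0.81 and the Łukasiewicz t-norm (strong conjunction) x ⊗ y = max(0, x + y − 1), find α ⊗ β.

α ⊗ β = max(0, 0.60 + 0.81 − 1) = max(0, 0.41) = 0.41
For comparison, the Gödel (minimum) t-norm min(x, y) would give 0.60.

0.41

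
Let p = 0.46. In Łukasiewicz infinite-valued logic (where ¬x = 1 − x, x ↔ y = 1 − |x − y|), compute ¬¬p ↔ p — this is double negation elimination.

¬p = 1 − 0.46 = 0.54
¬¬p = 1 − 0.54 = 0.46
¬¬p ↔ p = 1 − |0.46 − 0.46| = 1 − 0.00 = 1.00
(As expected: always 1 in Ł∞ since negation is involutive.)

1.00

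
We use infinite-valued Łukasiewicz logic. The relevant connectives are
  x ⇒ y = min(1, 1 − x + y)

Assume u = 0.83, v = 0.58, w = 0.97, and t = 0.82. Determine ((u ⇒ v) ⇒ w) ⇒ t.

u ⇒ v = min(1, 1 − 0.83 + 0.58) = min(1, 0.75) = 0.75
(u ⇒ v) ⇒ w = min(1, 1 − 0.75 + 0.97) = min(1, 1.22) = 1.00
((u ⇒ v) ⇒ w) ⇒ t = min(1, 1 − 1.00 + 0.82) = min(1, 0.82) = 0.82

0.82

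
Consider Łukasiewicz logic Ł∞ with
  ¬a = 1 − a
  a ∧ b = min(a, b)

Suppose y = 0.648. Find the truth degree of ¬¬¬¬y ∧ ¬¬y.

¬y = 1 − 0.648 = 0.352
¬¬y = 1 − 0.352 = 0.648
¬¬¬y = 1 − 0.648 = 0.352
¬¬¬¬y = 1 − 0.352 = 0.648
¬¬¬¬y ∧ ¬¬y = min(0.648, 0.648) = 0.648

0.648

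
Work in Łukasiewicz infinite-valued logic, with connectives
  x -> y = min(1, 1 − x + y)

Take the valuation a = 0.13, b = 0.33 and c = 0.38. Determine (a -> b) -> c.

a -> b = min(1, 1 − 0.13 + 0.33) = min(1, 1.20) = 1.00
(a -> b) -> c = min(1, 1 − 1.00 + 0.38) = min(1, 0.38) = 0.38

0.38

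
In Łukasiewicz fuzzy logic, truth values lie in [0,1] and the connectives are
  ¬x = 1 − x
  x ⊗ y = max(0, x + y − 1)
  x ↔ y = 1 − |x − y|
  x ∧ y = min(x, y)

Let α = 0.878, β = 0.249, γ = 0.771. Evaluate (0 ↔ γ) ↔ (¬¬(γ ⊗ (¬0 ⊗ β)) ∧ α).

0 ↔ γ = 1 − |0.000 − 0.771| = 1 − 0.771 = 0.229
¬0 = 1 − 0.000 = 1.000
¬0 ⊗ β = max(0, 1.000 + 0.249 − 1) = max(0, 0.249) = 0.249
γ ⊗ (¬0 ⊗ β) = max(0, 0.771 + 0.249 − 1) = max(0, 0.020) = 0.020
¬(γ ⊗ (¬0 ⊗ β)) = 1 − 0.020 = 0.980
¬¬(γ ⊗ (¬0 ⊗ β)) = 1 − 0.980 = 0.020
¬¬(γ ⊗ (¬0 ⊗ β)) ∧ α = min(0.020, 0.878) = 0.020
(0 ↔ γ) ↔ (¬¬(γ ⊗ (¬0 ⊗ β)) ∧ α) = 1 − |0.229 − 0.020| = 1 − 0.209 = 0.791

0.791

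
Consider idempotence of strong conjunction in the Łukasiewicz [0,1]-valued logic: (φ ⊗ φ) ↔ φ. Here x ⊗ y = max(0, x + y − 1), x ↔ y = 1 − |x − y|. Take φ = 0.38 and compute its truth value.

0.62

φ ⊗ φ = max(0, 0.38 + 0.38 − 1) = max(0, -0.24) = 0.00
(φ ⊗ φ) ↔ φ = 1 − |0.00 − 0.38| = 1 − 0.38 = 0.62
(The value 0.62 < 1 shows this instance is not satisfied; fails in Ł∞ since a ⊗ a = max(0, 2a−1) ≠ a in general.)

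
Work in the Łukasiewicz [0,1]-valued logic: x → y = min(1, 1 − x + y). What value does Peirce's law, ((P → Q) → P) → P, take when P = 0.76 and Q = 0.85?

P → Q = min(1, 1 − 0.76 + 0.85) = min(1, 1.09) = 1.00
(P → Q) → P = min(1, 1 − 1.00 + 0.76) = min(1, 0.76) = 0.76
((P → Q) → P) → P = min(1, 1 − 0.76 + 0.76) = min(1, 1.00) = 1.00

1.00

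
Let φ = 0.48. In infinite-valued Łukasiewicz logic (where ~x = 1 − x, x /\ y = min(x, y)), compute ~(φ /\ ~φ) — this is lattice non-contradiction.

~φ = 1 − 0.48 = 0.52
φ /\ ~φ = min(0.48, 0.52) = 0.48
~(φ /\ ~φ) = 1 − 0.48 = 0.52
(The value 0.52 < 1 shows this instance is not satisfied; not a Ł∞-tautology — its value is 1 − min(a, 1−a).)

0.52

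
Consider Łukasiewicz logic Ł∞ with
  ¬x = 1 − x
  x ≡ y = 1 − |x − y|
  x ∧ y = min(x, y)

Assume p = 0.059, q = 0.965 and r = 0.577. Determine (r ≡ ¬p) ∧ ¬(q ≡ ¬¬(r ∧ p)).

¬p = 1 − 0.059 = 0.941
r ≡ ¬p = 1 − |0.577 − 0.941| = 1 − 0.364 = 0.636
r ∧ p = min(0.577, 0.059) = 0.059
¬(r ∧ p) = 1 − 0.059 = 0.941
¬¬(r ∧ p) = 1 − 0.941 = 0.059
q ≡ ¬¬(r ∧ p) = 1 − |0.965 − 0.059| = 1 − 0.906 = 0.094
¬(q ≡ ¬¬(r ∧ p)) = 1 − 0.094 = 0.906
(r ≡ ¬p) ∧ ¬(q ≡ ¬¬(r ∧ p)) = min(0.636, 0.906) = 0.636

0.636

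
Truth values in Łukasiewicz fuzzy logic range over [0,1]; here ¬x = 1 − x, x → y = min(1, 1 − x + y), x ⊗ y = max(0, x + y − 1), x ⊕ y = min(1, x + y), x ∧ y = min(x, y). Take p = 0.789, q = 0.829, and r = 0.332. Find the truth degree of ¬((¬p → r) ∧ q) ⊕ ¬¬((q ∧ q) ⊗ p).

0.789

¬p = 1 − 0.789 = 0.211
¬p → r = min(1, 1 − 0.211 + 0.332) = min(1, 1.121) = 1.000
(¬p → r) ∧ q = min(1.000, 0.829) = 0.829
¬((¬p → r) ∧ q) = 1 − 0.829 = 0.171
q ∧ q = min(0.829, 0.829) = 0.829
(q ∧ q) ⊗ p = max(0, 0.829 + 0.789 − 1) = max(0, 0.618) = 0.618
¬((q ∧ q) ⊗ p) = 1 − 0.618 = 0.382
¬¬((q ∧ q) ⊗ p) = 1 − 0.382 = 0.618
¬((¬p → r) ∧ q) ⊕ ¬¬((q ∧ q) ⊗ p) = min(1, 0.171 + 0.618) = min(1, 0.789) = 0.789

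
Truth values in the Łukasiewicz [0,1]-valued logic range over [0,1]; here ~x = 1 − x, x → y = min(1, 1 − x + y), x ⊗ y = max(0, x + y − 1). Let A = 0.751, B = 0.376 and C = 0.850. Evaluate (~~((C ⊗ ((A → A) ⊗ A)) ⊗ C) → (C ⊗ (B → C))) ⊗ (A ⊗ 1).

0.751

A → A = min(1, 1 − 0.751 + 0.751) = min(1, 1.000) = 1.000
(A → A) ⊗ A = max(0, 1.000 + 0.751 − 1) = max(0, 0.751) = 0.751
C ⊗ ((A → A) ⊗ A) = max(0, 0.850 + 0.751 − 1) = max(0, 0.601) = 0.601
(C ⊗ ((A → A) ⊗ A)) ⊗ C = max(0, 0.601 + 0.850 − 1) = max(0, 0.451) = 0.451
~((C ⊗ ((A → A) ⊗ A)) ⊗ C) = 1 − 0.451 = 0.549
~~((C ⊗ ((A → A) ⊗ A)) ⊗ C) = 1 − 0.549 = 0.451
B → C = min(1, 1 − 0.376 + 0.850) = min(1, 1.474) = 1.000
C ⊗ (B → C) = max(0, 0.850 + 1.000 − 1) = max(0, 0.850) = 0.850
~~((C ⊗ ((A → A) ⊗ A)) ⊗ C) → (C ⊗ (B → C)) = min(1, 1 − 0.451 + 0.850) = min(1, 1.399) = 1.000
A ⊗ 1 = max(0, 0.751 + 1.000 − 1) = max(0, 0.751) = 0.751
(~~((C ⊗ ((A → A) ⊗ A)) ⊗ C) → (C ⊗ (B → C))) ⊗ (A ⊗ 1) = max(0, 1.000 + 0.751 − 1) = max(0, 0.751) = 0.751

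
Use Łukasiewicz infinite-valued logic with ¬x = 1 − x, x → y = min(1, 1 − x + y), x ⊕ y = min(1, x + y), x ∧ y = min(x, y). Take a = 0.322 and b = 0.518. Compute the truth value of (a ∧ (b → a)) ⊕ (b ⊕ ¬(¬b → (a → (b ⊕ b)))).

b → a = min(1, 1 − 0.518 + 0.322) = min(1, 0.804) = 0.804
a ∧ (b → a) = min(0.322, 0.804) = 0.322
¬b = 1 − 0.518 = 0.482
b ⊕ b = min(1, 0.518 + 0.518) = min(1, 1.036) = 1.000
a → (b ⊕ b) = min(1, 1 − 0.322 + 1.000) = min(1, 1.678) = 1.000
¬b → (a → (b ⊕ b)) = min(1, 1 − 0.482 + 1.000) = min(1, 1.518) = 1.000
¬(¬b → (a → (b ⊕ b))) = 1 − 1.000 = 0.000
b ⊕ ¬(¬b → (a → (b ⊕ b))) = min(1, 0.518 + 0.000) = min(1, 0.518) = 0.518
(a ∧ (b → a)) ⊕ (b ⊕ ¬(¬b → (a → (b ⊕ b)))) = min(1, 0.322 + 0.518) = min(1, 0.840) = 0.840

0.840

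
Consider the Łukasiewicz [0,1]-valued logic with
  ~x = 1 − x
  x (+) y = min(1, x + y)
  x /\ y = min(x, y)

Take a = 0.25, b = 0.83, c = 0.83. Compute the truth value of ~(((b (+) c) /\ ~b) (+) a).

b (+) c = min(1, 0.83 + 0.83) = min(1, 1.66) = 1.00
~b = 1 − 0.83 = 0.17
(b (+) c) /\ ~b = min(1.00, 0.17) = 0.17
((b (+) c) /\ ~b) (+) a = min(1, 0.17 + 0.25) = min(1, 0.42) = 0.42
~(((b (+) c) /\ ~b) (+) a) = 1 − 0.42 = 0.58

0.58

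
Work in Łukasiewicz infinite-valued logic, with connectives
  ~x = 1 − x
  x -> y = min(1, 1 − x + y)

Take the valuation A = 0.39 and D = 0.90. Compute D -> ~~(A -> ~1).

~1 = 1 − 1.00 = 0.00
A -> ~1 = min(1, 1 − 0.39 + 0.00) = min(1, 0.61) = 0.61
~(A -> ~1) = 1 − 0.61 = 0.39
~~(A -> ~1) = 1 − 0.39 = 0.61
D -> ~~(A -> ~1) = min(1, 1 − 0.90 + 0.61) = min(1, 0.71) = 0.71

0.71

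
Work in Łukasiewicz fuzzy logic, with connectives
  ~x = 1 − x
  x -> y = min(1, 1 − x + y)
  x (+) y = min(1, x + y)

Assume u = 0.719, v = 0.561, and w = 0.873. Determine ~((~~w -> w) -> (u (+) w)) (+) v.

0.561

~w = 1 − 0.873 = 0.127
~~w = 1 − 0.127 = 0.873
~~w -> w = min(1, 1 − 0.873 + 0.873) = min(1, 1.000) = 1.000
u (+) w = min(1, 0.719 + 0.873) = min(1, 1.592) = 1.000
(~~w -> w) -> (u (+) w) = min(1, 1 − 1.000 + 1.000) = min(1, 1.000) = 1.000
~((~~w -> w) -> (u (+) w)) = 1 − 1.000 = 0.000
~((~~w -> w) -> (u (+) w)) (+) v = min(1, 0.000 + 0.561) = min(1, 0.561) = 0.561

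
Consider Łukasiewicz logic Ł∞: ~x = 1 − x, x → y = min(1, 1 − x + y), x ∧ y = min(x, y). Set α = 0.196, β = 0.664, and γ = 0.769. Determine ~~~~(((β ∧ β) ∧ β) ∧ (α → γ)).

0.664

β ∧ β = min(0.664, 0.664) = 0.664
(β ∧ β) ∧ β = min(0.664, 0.664) = 0.664
α → γ = min(1, 1 − 0.196 + 0.769) = min(1, 1.573) = 1.000
((β ∧ β) ∧ β) ∧ (α → γ) = min(0.664, 1.000) = 0.664
~(((β ∧ β) ∧ β) ∧ (α → γ)) = 1 − 0.664 = 0.336
~~(((β ∧ β) ∧ β) ∧ (α → γ)) = 1 − 0.336 = 0.664
~~~(((β ∧ β) ∧ β) ∧ (α → γ)) = 1 − 0.664 = 0.336
~~~~(((β ∧ β) ∧ β) ∧ (α → γ)) = 1 − 0.336 = 0.664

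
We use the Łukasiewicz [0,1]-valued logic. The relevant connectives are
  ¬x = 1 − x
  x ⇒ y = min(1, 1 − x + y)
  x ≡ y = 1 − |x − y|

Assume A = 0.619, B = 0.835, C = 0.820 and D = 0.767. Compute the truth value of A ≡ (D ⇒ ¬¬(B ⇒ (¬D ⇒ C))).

¬D = 1 − 0.767 = 0.233
¬D ⇒ C = min(1, 1 − 0.233 + 0.820) = min(1, 1.587) = 1.000
B ⇒ (¬D ⇒ C) = min(1, 1 − 0.835 + 1.000) = min(1, 1.165) = 1.000
¬(B ⇒ (¬D ⇒ C)) = 1 − 1.000 = 0.000
¬¬(B ⇒ (¬D ⇒ C)) = 1 − 0.000 = 1.000
D ⇒ ¬¬(B ⇒ (¬D ⇒ C)) = min(1, 1 − 0.767 + 1.000) = min(1, 1.233) = 1.000
A ≡ (D ⇒ ¬¬(B ⇒ (¬D ⇒ C))) = 1 − |0.619 − 1.000| = 1 − 0.381 = 0.619

0.619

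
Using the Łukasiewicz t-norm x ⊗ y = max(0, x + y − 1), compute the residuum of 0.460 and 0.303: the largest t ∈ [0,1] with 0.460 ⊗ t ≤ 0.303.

0.843

The residuum of the Łukasiewicz t-norm gives the supremum: min(1, 1 − 0.460 + 0.303).
1 − 0.460 + 0.303 = 0.843, so t = min(1, 0.843) = 0.843.
Check: 0.460 ⊗ 0.843 = max(0, 0.303) = 0.303 ≤ 0.303.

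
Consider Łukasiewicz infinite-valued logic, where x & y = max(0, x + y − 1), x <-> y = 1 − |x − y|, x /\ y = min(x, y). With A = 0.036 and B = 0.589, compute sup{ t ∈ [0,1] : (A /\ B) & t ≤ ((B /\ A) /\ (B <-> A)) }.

A /\ B = min(0.036, 0.589) = 0.036
So the left factor is A /\ B = 0.036.
B /\ A = min(0.589, 0.036) = 0.036
B <-> A = 1 − |0.589 − 0.036| = 1 − 0.553 = 0.447
(B /\ A) /\ (B <-> A) = min(0.036, 0.447) = 0.036
So the right-hand bound is (B /\ A) /\ (B <-> A) = 0.036.
The residuum of the Łukasiewicz t-norm gives the supremum: min(1, 1 − 0.036 + 0.036).
1 − 0.036 + 0.036 = 1.000, so t = min(1, 1.000) = 1.000.
Check: 0.036 & 1.000 = max(0, 0.036) = 0.036 ≤ 0.036.

1.000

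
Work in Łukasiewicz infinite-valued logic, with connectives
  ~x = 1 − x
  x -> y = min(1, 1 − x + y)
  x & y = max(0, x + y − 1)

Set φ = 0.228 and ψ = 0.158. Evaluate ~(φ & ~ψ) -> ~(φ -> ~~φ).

~ψ = 1 − 0.158 = 0.842
φ & ~ψ = max(0, 0.228 + 0.842 − 1) = max(0, 0.070) = 0.070
~(φ & ~ψ) = 1 − 0.070 = 0.930
~φ = 1 − 0.228 = 0.772
~~φ = 1 − 0.772 = 0.228
φ -> ~~φ = min(1, 1 − 0.228 + 0.228) = min(1, 1.000) = 1.000
~(φ -> ~~φ) = 1 − 1.000 = 0.000
~(φ & ~ψ) -> ~(φ -> ~~φ) = min(1, 1 − 0.930 + 0.000) = min(1, 0.070) = 0.070

0.070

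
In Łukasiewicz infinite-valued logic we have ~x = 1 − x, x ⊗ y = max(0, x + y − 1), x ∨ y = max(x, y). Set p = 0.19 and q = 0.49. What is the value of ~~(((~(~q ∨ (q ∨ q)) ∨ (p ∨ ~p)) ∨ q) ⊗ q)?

~q = 1 − 0.49 = 0.51
q ∨ q = max(0.49, 0.49) = 0.49
~q ∨ (q ∨ q) = max(0.51, 0.49) = 0.51
~(~q ∨ (q ∨ q)) = 1 − 0.51 = 0.49
~p = 1 − 0.19 = 0.81
p ∨ ~p = max(0.19, 0.81) = 0.81
~(~q ∨ (q ∨ q)) ∨ (p ∨ ~p) = max(0.49, 0.81) = 0.81
(~(~q ∨ (q ∨ q)) ∨ (p ∨ ~p)) ∨ q = max(0.81, 0.49) = 0.81
((~(~q ∨ (q ∨ q)) ∨ (p ∨ ~p)) ∨ q) ⊗ q = max(0, 0.81 + 0.49 − 1) = max(0, 0.30) = 0.30
~(((~(~q ∨ (q ∨ q)) ∨ (p ∨ ~p)) ∨ q) ⊗ q) = 1 − 0.30 = 0.70
~~(((~(~q ∨ (q ∨ q)) ∨ (p ∨ ~p)) ∨ q) ⊗ q) = 1 − 0.70 = 0.30

0.30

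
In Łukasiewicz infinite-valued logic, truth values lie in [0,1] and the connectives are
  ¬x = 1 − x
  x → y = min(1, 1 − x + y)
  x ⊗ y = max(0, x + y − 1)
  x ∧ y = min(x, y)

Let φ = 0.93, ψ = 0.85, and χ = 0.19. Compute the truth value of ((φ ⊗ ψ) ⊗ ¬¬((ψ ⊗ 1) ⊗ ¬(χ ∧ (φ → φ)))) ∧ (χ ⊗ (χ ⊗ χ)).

0.00

φ ⊗ ψ = max(0, 0.93 + 0.85 − 1) = max(0, 0.78) = 0.78
ψ ⊗ 1 = max(0, 0.85 + 1.00 − 1) = max(0, 0.85) = 0.85
φ → φ = min(1, 1 − 0.93 + 0.93) = min(1, 1.00) = 1.00
χ ∧ (φ → φ) = min(0.19, 1.00) = 0.19
¬(χ ∧ (φ → φ)) = 1 − 0.19 = 0.81
(ψ ⊗ 1) ⊗ ¬(χ ∧ (φ → φ)) = max(0, 0.85 + 0.81 − 1) = max(0, 0.66) = 0.66
¬((ψ ⊗ 1) ⊗ ¬(χ ∧ (φ → φ))) = 1 − 0.66 = 0.34
¬¬((ψ ⊗ 1) ⊗ ¬(χ ∧ (φ → φ))) = 1 − 0.34 = 0.66
(φ ⊗ ψ) ⊗ ¬¬((ψ ⊗ 1) ⊗ ¬(χ ∧ (φ → φ))) = max(0, 0.78 + 0.66 − 1) = max(0, 0.44) = 0.44
χ ⊗ χ = max(0, 0.19 + 0.19 − 1) = max(0, -0.62) = 0.00
χ ⊗ (χ ⊗ χ) = max(0, 0.19 + 0.00 − 1) = max(0, -0.81) = 0.00
((φ ⊗ ψ) ⊗ ¬¬((ψ ⊗ 1) ⊗ ¬(χ ∧ (φ → φ)))) ∧ (χ ⊗ (χ ⊗ χ)) = min(0.44, 0.00) = 0.00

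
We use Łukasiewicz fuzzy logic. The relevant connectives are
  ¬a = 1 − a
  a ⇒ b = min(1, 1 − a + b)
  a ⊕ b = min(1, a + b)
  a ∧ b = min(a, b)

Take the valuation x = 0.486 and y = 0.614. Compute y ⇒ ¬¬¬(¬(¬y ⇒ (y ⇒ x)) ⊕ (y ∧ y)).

¬y = 1 − 0.614 = 0.386
y ⇒ x = min(1, 1 − 0.614 + 0.486) = min(1, 0.872) = 0.872
¬y ⇒ (y ⇒ x) = min(1, 1 − 0.386 + 0.872) = min(1, 1.486) = 1.000
¬(¬y ⇒ (y ⇒ x)) = 1 − 1.000 = 0.000
y ∧ y = min(0.614, 0.614) = 0.614
¬(¬y ⇒ (y ⇒ x)) ⊕ (y ∧ y) = min(1, 0.000 + 0.614) = min(1, 0.614) = 0.614
¬(¬(¬y ⇒ (y ⇒ x)) ⊕ (y ∧ y)) = 1 − 0.614 = 0.386
¬¬(¬(¬y ⇒ (y ⇒ x)) ⊕ (y ∧ y)) = 1 − 0.386 = 0.614
¬¬¬(¬(¬y ⇒ (y ⇒ x)) ⊕ (y ∧ y)) = 1 − 0.614 = 0.386
y ⇒ ¬¬¬(¬(¬y ⇒ (y ⇒ x)) ⊕ (y ∧ y)) = min(1, 1 − 0.614 + 0.386) = min(1, 0.772) = 0.772

0.772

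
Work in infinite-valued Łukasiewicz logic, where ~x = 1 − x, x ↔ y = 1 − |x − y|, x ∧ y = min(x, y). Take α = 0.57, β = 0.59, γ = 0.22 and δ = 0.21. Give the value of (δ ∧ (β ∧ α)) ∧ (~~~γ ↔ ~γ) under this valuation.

0.21

β ∧ α = min(0.59, 0.57) = 0.57
δ ∧ (β ∧ α) = min(0.21, 0.57) = 0.21
~γ = 1 − 0.22 = 0.78
~~γ = 1 − 0.78 = 0.22
~~~γ = 1 − 0.22 = 0.78
~~~γ ↔ ~γ = 1 − |0.78 − 0.78| = 1 − 0.00 = 1.00
(δ ∧ (β ∧ α)) ∧ (~~~γ ↔ ~γ) = min(0.21, 1.00) = 0.21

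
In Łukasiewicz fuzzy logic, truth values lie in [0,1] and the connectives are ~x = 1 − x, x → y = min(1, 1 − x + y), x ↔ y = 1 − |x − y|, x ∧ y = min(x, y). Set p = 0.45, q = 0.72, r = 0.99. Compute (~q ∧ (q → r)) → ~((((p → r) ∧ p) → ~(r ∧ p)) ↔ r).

~q = 1 − 0.72 = 0.28
q → r = min(1, 1 − 0.72 + 0.99) = min(1, 1.27) = 1.00
~q ∧ (q → r) = min(0.28, 1.00) = 0.28
p → r = min(1, 1 − 0.45 + 0.99) = min(1, 1.54) = 1.00
(p → r) ∧ p = min(1.00, 0.45) = 0.45
r ∧ p = min(0.99, 0.45) = 0.45
~(r ∧ p) = 1 − 0.45 = 0.55
((p → r) ∧ p) → ~(r ∧ p) = min(1, 1 − 0.45 + 0.55) = min(1, 1.10) = 1.00
(((p → r) ∧ p) → ~(r ∧ p)) ↔ r = 1 − |1.00 − 0.99| = 1 − 0.01 = 0.99
~((((p → r) ∧ p) → ~(r ∧ p)) ↔ r) = 1 − 0.99 = 0.01
(~q ∧ (q → r)) → ~((((p → r) ∧ p) → ~(r ∧ p)) ↔ r) = min(1, 1 − 0.28 + 0.01) = min(1, 0.73) = 0.73

0.73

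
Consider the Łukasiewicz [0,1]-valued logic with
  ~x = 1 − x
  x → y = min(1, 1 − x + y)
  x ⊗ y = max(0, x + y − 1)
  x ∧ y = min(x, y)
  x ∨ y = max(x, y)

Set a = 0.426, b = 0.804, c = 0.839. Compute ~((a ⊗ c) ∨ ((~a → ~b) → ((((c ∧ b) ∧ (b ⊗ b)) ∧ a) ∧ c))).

0.196

a ⊗ c = max(0, 0.426 + 0.839 − 1) = max(0, 0.265) = 0.265
~a = 1 − 0.426 = 0.574
~b = 1 − 0.804 = 0.196
~a → ~b = min(1, 1 − 0.574 + 0.196) = min(1, 0.622) = 0.622
c ∧ b = min(0.839, 0.804) = 0.804
b ⊗ b = max(0, 0.804 + 0.804 − 1) = max(0, 0.608) = 0.608
(c ∧ b) ∧ (b ⊗ b) = min(0.804, 0.608) = 0.608
((c ∧ b) ∧ (b ⊗ b)) ∧ a = min(0.608, 0.426) = 0.426
(((c ∧ b) ∧ (b ⊗ b)) ∧ a) ∧ c = min(0.426, 0.839) = 0.426
(~a → ~b) → ((((c ∧ b) ∧ (b ⊗ b)) ∧ a) ∧ c) = min(1, 1 − 0.622 + 0.426) = min(1, 0.804) = 0.804
(a ⊗ c) ∨ ((~a → ~b) → ((((c ∧ b) ∧ (b ⊗ b)) ∧ a) ∧ c)) = max(0.265, 0.804) = 0.804
~((a ⊗ c) ∨ ((~a → ~b) → ((((c ∧ b) ∧ (b ⊗ b)) ∧ a) ∧ c))) = 1 − 0.804 = 0.196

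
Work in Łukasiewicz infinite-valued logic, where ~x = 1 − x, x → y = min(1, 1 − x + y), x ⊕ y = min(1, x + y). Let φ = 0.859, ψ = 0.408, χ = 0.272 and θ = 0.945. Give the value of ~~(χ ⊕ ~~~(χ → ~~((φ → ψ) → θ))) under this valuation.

0.272

φ → ψ = min(1, 1 − 0.859 + 0.408) = min(1, 0.549) = 0.549
(φ → ψ) → θ = min(1, 1 − 0.549 + 0.945) = min(1, 1.396) = 1.000
~((φ → ψ) → θ) = 1 − 1.000 = 0.000
~~((φ → ψ) → θ) = 1 − 0.000 = 1.000
χ → ~~((φ → ψ) → θ) = min(1, 1 − 0.272 + 1.000) = min(1, 1.728) = 1.000
~(χ → ~~((φ → ψ) → θ)) = 1 − 1.000 = 0.000
~~(χ → ~~((φ → ψ) → θ)) = 1 − 0.000 = 1.000
~~~(χ → ~~((φ → ψ) → θ)) = 1 − 1.000 = 0.000
χ ⊕ ~~~(χ → ~~((φ → ψ) → θ)) = min(1, 0.272 + 0.000) = min(1, 0.272) = 0.272
~(χ ⊕ ~~~(χ → ~~((φ → ψ) → θ))) = 1 − 0.272 = 0.728
~~(χ ⊕ ~~~(χ → ~~((φ → ψ) → θ))) = 1 − 0.728 = 0.272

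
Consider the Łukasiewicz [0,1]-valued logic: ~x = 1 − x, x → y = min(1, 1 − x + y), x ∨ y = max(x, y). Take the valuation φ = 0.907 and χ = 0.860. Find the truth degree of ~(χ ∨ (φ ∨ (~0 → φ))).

0.093

~0 = 1 − 0.000 = 1.000
~0 → φ = min(1, 1 − 1.000 + 0.907) = min(1, 0.907) = 0.907
φ ∨ (~0 → φ) = max(0.907, 0.907) = 0.907
χ ∨ (φ ∨ (~0 → φ)) = max(0.860, 0.907) = 0.907
~(χ ∨ (φ ∨ (~0 → φ))) = 1 − 0.907 = 0.093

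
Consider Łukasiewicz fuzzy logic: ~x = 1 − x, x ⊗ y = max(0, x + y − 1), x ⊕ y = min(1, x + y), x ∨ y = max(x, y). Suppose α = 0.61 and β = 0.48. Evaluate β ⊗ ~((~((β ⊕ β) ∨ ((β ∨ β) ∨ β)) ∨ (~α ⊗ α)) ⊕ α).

0.00

β ⊕ β = min(1, 0.48 + 0.48) = min(1, 0.96) = 0.96
β ∨ β = max(0.48, 0.48) = 0.48
(β ∨ β) ∨ β = max(0.48, 0.48) = 0.48
(β ⊕ β) ∨ ((β ∨ β) ∨ β) = max(0.96, 0.48) = 0.96
~((β ⊕ β) ∨ ((β ∨ β) ∨ β)) = 1 − 0.96 = 0.04
~α = 1 − 0.61 = 0.39
~α ⊗ α = max(0, 0.39 + 0.61 − 1) = max(0, 0.00) = 0.00
~((β ⊕ β) ∨ ((β ∨ β) ∨ β)) ∨ (~α ⊗ α) = max(0.04, 0.00) = 0.04
(~((β ⊕ β) ∨ ((β ∨ β) ∨ β)) ∨ (~α ⊗ α)) ⊕ α = min(1, 0.04 + 0.61) = min(1, 0.65) = 0.65
~((~((β ⊕ β) ∨ ((β ∨ β) ∨ β)) ∨ (~α ⊗ α)) ⊕ α) = 1 − 0.65 = 0.35
β ⊗ ~((~((β ⊕ β) ∨ ((β ∨ β) ∨ β)) ∨ (~α ⊗ α)) ⊕ α) = max(0, 0.48 + 0.35 − 1) = max(0, -0.17) = 0.00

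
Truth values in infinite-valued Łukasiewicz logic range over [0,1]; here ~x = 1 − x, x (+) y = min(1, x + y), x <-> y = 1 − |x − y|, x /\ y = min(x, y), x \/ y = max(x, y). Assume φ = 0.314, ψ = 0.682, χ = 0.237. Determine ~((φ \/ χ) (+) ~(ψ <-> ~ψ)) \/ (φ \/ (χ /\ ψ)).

0.322

φ \/ χ = max(0.314, 0.237) = 0.314
~ψ = 1 − 0.682 = 0.318
ψ <-> ~ψ = 1 − |0.682 − 0.318| = 1 − 0.364 = 0.636
~(ψ <-> ~ψ) = 1 − 0.636 = 0.364
(φ \/ χ) (+) ~(ψ <-> ~ψ) = min(1, 0.314 + 0.364) = min(1, 0.678) = 0.678
~((φ \/ χ) (+) ~(ψ <-> ~ψ)) = 1 − 0.678 = 0.322
χ /\ ψ = min(0.237, 0.682) = 0.237
φ \/ (χ /\ ψ) = max(0.314, 0.237) = 0.314
~((φ \/ χ) (+) ~(ψ <-> ~ψ)) \/ (φ \/ (χ /\ ψ)) = max(0.322, 0.314) = 0.322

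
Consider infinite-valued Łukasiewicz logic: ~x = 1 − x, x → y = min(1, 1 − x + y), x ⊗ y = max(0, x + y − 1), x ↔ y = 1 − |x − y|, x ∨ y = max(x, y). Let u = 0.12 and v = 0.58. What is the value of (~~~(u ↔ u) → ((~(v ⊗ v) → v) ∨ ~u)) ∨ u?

u ↔ u = 1 − |0.12 − 0.12| = 1 − 0.00 = 1.00
~(u ↔ u) = 1 − 1.00 = 0.00
~~(u ↔ u) = 1 − 0.00 = 1.00
~~~(u ↔ u) = 1 − 1.00 = 0.00
v ⊗ v = max(0, 0.58 + 0.58 − 1) = max(0, 0.16) = 0.16
~(v ⊗ v) = 1 − 0.16 = 0.84
~(v ⊗ v) → v = min(1, 1 − 0.84 + 0.58) = min(1, 0.74) = 0.74
~u = 1 − 0.12 = 0.88
(~(v ⊗ v) → v) ∨ ~u = max(0.74, 0.88) = 0.88
~~~(u ↔ u) → ((~(v ⊗ v) → v) ∨ ~u) = min(1, 1 − 0.00 + 0.88) = min(1, 1.88) = 1.00
(~~~(u ↔ u) → ((~(v ⊗ v) → v) ∨ ~u)) ∨ u = max(1.00, 0.12) = 1.00

1.00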